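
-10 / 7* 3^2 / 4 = -45 / 14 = -3.21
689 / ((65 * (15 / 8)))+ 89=7099 / 75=94.65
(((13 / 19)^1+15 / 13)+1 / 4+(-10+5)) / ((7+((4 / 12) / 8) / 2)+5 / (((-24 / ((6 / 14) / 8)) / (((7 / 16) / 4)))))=-8838144 / 21305479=-0.41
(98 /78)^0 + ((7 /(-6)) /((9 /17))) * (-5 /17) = 89 /54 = 1.65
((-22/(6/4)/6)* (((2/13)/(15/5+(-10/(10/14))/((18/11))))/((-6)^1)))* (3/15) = -11/4875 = -0.00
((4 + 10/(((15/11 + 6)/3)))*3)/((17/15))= 1090/51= 21.37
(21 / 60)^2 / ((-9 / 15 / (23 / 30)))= -1127 / 7200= -0.16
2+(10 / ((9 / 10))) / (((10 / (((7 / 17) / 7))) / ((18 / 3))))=122 / 51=2.39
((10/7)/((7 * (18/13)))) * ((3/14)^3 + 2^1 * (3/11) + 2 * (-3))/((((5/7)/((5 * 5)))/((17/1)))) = -302665025/633864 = -477.49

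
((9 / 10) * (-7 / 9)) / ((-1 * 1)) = 7 / 10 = 0.70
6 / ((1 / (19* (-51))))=-5814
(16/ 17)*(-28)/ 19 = -448/ 323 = -1.39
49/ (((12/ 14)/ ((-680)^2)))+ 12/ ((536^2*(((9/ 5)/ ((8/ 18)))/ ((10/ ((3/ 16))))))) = 9611591825000/ 363609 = 26433866.67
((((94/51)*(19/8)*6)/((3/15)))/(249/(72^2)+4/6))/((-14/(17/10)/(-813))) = 8253576/455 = 18139.73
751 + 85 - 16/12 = 2504/3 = 834.67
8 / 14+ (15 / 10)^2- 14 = -313 / 28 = -11.18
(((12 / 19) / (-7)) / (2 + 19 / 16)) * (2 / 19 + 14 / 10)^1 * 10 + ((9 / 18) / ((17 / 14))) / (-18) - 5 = -4213471 / 773262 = -5.45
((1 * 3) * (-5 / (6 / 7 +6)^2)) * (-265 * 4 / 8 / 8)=64925 / 12288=5.28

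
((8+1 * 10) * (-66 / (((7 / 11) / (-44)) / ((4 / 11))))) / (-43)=-209088 / 301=-694.64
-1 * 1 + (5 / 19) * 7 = 16 / 19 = 0.84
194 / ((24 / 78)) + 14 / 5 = 6333 / 10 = 633.30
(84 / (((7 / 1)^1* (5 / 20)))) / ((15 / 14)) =224 / 5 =44.80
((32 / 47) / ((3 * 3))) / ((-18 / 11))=-176 / 3807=-0.05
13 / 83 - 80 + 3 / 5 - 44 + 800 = 280854 / 415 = 676.76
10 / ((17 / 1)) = 10 / 17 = 0.59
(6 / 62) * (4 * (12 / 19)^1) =144 / 589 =0.24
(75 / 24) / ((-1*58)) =-25 / 464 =-0.05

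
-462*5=-2310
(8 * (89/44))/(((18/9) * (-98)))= -89/1078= -0.08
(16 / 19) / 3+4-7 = -155 / 57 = -2.72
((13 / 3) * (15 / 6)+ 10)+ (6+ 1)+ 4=191 / 6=31.83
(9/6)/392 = 3/784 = 0.00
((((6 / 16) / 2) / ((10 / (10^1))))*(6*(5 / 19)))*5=225 / 152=1.48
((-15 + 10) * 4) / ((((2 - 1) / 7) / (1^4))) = -140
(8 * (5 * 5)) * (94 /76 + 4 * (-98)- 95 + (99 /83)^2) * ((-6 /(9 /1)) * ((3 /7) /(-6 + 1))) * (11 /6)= -9298051620 /916237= -10148.09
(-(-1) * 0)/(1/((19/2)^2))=0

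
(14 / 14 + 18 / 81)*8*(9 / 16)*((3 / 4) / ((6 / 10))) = 55 / 8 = 6.88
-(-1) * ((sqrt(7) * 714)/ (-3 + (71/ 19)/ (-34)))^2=4341755664/ 11767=368977.28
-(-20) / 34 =10 / 17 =0.59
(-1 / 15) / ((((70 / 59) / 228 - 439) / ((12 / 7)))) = 26904 / 103343765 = 0.00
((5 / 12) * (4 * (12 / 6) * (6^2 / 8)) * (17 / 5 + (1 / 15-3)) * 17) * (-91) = -10829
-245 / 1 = -245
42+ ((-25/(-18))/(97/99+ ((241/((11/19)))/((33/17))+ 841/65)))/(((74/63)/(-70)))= 7115140641/170882798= 41.64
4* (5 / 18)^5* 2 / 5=625 / 236196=0.00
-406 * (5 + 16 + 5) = -10556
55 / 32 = 1.72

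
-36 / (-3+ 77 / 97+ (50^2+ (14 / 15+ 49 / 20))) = -209520 / 14556851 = -0.01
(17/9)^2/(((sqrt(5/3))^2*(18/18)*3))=289/405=0.71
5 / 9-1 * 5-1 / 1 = -49 / 9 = -5.44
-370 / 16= -185 / 8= -23.12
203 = 203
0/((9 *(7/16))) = 0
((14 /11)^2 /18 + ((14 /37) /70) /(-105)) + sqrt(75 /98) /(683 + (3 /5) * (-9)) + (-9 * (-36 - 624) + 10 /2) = 25 * sqrt(6) /47432 + 41920464062 /7051275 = 5945.09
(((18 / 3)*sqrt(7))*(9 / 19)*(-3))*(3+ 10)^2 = -27378*sqrt(7) / 19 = -3812.39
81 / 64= 1.27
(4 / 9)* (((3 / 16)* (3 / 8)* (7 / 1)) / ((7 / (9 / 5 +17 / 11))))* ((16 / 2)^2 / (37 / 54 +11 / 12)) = 39744 / 9515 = 4.18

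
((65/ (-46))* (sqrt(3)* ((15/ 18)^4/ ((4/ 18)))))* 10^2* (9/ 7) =-1015625* sqrt(3)/ 2576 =-682.89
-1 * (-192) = 192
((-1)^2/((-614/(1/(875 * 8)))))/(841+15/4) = -1/3630735500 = -0.00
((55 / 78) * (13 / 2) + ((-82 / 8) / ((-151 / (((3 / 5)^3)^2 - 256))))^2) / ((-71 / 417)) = -11381772443609230357 / 6323714843750000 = -1799.86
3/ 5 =0.60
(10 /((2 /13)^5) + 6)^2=13464135729.38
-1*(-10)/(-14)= -5/7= -0.71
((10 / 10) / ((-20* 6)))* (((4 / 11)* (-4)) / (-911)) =-2 / 150315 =-0.00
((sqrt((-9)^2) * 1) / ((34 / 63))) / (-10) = -1.67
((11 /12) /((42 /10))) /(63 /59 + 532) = 3245 /7925652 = 0.00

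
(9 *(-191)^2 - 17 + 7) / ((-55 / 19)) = -6238061 / 55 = -113419.29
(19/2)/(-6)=-1.58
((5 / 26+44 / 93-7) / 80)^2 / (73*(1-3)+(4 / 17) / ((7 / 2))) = -27918648191 / 649818937497600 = -0.00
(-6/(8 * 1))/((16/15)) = -45/64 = -0.70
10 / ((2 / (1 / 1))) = 5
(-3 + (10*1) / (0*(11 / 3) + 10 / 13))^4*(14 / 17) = 140000 / 17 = 8235.29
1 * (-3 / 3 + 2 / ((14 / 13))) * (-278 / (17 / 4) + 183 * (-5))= -14286 / 17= -840.35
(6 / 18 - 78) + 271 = 580 / 3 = 193.33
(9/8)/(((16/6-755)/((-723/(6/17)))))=110619/36112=3.06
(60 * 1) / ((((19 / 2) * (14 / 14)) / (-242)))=-29040 / 19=-1528.42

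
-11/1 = -11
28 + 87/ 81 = 785/ 27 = 29.07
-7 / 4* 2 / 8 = -7 / 16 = -0.44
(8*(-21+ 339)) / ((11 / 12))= 30528 / 11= 2775.27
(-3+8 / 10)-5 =-36 / 5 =-7.20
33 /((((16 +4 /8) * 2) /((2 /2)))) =1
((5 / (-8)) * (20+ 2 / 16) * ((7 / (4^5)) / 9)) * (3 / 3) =-5635 / 589824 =-0.01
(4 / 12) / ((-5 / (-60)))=4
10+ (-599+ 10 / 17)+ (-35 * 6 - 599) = -1397.41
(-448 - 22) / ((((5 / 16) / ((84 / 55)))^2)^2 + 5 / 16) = -306707876020224 / 205071937181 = -1495.61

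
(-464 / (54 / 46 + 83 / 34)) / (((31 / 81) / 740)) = -21749109120 / 87637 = -248172.68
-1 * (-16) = 16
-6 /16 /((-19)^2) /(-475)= 3 /1371800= 0.00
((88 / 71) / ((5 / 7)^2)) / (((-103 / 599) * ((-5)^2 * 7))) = -368984 / 4570625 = -0.08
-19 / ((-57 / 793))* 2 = 1586 / 3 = 528.67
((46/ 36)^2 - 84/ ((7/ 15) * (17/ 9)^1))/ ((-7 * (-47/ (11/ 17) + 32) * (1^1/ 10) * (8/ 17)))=-28373785/ 4055184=-7.00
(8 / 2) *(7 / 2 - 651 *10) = -26026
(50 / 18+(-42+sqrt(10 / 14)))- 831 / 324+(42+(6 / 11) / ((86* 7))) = 76477 / 357588+sqrt(35) / 7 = 1.06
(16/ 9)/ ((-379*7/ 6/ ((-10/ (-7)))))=-0.01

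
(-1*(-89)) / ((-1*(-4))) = 89 / 4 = 22.25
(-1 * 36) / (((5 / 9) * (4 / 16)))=-259.20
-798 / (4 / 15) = -5985 / 2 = -2992.50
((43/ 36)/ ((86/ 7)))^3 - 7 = -2612393/ 373248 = -7.00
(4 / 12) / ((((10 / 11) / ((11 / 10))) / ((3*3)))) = 363 / 100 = 3.63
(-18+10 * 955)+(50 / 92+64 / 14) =3070951 / 322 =9537.11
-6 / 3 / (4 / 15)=-15 / 2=-7.50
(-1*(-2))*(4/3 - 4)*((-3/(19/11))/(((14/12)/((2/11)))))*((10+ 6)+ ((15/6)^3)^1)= 6072/133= 45.65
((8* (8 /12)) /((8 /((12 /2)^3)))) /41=144 /41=3.51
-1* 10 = -10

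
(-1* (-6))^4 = 1296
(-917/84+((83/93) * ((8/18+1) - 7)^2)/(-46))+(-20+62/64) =-30.55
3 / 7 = 0.43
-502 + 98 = -404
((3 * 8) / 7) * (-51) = -1224 / 7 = -174.86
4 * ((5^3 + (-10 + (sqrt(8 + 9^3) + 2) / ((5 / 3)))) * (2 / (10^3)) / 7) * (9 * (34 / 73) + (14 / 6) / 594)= 545803 * sqrt(737) / 189708750 + 45301649 / 81303750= 0.64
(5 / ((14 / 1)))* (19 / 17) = 95 / 238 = 0.40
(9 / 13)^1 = 9 / 13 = 0.69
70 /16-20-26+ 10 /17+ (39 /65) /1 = -27497 /680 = -40.44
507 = 507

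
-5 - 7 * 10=-75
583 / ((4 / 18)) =5247 / 2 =2623.50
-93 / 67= -1.39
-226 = -226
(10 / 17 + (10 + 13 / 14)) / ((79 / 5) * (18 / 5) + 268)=68525 / 1933036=0.04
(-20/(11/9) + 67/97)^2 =279658729/1138489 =245.64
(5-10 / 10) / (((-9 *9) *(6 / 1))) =-2 / 243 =-0.01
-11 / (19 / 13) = -143 / 19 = -7.53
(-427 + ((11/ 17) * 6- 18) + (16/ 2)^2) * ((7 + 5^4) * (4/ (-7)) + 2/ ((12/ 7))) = 32309303/ 238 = 135753.37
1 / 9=0.11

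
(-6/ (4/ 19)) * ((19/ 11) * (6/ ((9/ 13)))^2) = -122018/ 33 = -3697.52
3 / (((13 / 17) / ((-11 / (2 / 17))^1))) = -9537 / 26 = -366.81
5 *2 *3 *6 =180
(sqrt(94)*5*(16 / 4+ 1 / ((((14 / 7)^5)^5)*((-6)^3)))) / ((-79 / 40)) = -724775731175*sqrt(94) / 71571603456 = -98.18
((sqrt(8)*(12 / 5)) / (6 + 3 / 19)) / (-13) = -152*sqrt(2) / 2535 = -0.08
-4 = -4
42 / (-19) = -2.21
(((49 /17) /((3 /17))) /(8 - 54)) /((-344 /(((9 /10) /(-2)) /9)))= -49 /949440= -0.00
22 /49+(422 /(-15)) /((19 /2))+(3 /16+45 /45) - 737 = -164971321 /223440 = -738.32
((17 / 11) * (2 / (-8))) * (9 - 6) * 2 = -51 / 22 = -2.32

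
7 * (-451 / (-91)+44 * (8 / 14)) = 2739 / 13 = 210.69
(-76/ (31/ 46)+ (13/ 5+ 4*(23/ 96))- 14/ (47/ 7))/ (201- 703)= 19459861/ 87769680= 0.22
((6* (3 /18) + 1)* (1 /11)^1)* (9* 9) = 162 /11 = 14.73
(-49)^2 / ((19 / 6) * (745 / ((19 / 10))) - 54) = 1029 / 509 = 2.02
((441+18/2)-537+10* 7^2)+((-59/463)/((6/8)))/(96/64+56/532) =402.89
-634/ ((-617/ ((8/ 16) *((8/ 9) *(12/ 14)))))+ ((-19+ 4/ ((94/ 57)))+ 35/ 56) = -75796057/ 4871832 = -15.56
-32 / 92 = -8 / 23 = -0.35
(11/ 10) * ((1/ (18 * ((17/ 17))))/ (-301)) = -11/ 54180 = -0.00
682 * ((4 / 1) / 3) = 2728 / 3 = 909.33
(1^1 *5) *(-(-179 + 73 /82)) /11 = 73025 /902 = 80.96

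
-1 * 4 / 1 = -4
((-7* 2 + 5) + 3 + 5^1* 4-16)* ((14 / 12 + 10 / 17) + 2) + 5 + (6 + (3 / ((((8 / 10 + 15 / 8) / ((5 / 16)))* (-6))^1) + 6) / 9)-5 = -55637 / 65484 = -0.85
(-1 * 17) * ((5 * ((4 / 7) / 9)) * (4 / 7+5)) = -30.07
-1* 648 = -648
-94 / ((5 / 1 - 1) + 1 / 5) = -470 / 21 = -22.38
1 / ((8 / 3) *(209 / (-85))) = -255 / 1672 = -0.15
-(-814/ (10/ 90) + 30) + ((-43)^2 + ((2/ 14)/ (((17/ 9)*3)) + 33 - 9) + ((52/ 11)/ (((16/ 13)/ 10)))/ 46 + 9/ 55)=5521638147/ 602140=9170.02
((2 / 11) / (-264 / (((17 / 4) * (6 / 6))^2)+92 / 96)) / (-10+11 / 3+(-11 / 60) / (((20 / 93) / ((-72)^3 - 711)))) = -16646400 / 398626928690683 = -0.00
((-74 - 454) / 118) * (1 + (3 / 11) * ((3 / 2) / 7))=-4.74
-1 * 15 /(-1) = 15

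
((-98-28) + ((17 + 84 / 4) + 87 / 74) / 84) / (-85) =45901 / 31080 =1.48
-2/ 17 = -0.12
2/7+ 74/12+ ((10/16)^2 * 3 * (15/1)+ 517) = 727145/1344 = 541.03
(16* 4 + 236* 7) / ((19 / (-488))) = -837408 / 19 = -44074.11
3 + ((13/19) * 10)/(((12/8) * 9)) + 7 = 5390/513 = 10.51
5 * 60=300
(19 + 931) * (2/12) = 475/3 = 158.33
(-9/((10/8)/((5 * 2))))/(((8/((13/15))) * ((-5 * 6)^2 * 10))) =-13/15000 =-0.00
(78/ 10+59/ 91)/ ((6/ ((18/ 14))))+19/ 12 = 129707/ 38220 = 3.39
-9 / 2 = -4.50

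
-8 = -8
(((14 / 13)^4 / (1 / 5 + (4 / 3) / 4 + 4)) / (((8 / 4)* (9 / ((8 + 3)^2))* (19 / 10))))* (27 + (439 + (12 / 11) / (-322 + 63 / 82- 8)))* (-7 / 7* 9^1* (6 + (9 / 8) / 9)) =-2238628139696025 / 83017601797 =-26965.70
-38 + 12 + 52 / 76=-481 / 19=-25.32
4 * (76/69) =304/69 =4.41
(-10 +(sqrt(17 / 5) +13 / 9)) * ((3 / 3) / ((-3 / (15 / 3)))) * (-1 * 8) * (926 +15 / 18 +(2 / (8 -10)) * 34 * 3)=-7621460 / 81 +19796 * sqrt(85) / 9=-73813.20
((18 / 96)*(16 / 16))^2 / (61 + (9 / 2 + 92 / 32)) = 9 / 17504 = 0.00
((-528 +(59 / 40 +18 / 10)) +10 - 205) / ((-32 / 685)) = 3944093 / 256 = 15406.61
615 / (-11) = -615 / 11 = -55.91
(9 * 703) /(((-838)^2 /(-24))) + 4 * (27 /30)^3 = 118493469 /43890250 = 2.70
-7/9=-0.78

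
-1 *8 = -8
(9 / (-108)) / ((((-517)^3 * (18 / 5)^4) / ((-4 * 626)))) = -195625 / 21759700264632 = -0.00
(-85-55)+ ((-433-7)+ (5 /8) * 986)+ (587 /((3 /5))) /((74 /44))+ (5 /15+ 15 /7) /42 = 40336973 /65268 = 618.02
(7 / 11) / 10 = 7 / 110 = 0.06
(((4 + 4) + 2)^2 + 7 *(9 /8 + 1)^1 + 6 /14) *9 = 58113 /56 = 1037.73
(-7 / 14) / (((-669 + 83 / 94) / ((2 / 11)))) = 0.00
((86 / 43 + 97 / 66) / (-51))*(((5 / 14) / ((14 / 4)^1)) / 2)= -1145 / 329868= -0.00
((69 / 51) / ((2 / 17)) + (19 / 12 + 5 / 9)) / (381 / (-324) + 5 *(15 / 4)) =1473 / 1898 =0.78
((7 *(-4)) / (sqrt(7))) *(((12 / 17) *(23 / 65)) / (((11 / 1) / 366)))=-404064 *sqrt(7) / 12155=-87.95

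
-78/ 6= -13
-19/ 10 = -1.90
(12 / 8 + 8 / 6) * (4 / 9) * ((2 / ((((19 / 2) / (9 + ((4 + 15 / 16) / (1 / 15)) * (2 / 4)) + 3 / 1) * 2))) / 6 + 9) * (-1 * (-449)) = 652659665 / 127521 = 5118.06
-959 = -959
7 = 7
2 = 2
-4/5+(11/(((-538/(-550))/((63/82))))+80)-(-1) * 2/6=88.17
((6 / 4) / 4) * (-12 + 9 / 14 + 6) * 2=-225 / 56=-4.02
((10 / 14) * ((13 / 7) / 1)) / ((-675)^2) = 13 / 4465125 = 0.00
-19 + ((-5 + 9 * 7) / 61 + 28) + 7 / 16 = 10139 / 976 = 10.39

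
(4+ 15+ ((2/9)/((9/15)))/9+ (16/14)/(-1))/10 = 6089/3402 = 1.79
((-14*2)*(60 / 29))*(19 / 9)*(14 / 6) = -74480 / 261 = -285.36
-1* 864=-864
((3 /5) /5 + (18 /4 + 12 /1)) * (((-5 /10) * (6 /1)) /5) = -2493 /250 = -9.97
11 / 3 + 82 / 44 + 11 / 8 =1823 / 264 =6.91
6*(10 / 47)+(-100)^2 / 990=52940 / 4653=11.38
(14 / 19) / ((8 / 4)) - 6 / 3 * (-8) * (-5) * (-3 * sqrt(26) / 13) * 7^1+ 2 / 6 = 40 / 57+ 1680 * sqrt(26) / 13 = 659.65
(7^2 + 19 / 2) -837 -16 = -1589 / 2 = -794.50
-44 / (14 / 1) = -22 / 7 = -3.14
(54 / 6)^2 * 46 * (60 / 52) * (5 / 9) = 31050 / 13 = 2388.46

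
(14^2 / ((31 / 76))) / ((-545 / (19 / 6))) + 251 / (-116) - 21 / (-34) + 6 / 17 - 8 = -1197930029 / 99950820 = -11.99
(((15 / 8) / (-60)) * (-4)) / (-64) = -1 / 512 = -0.00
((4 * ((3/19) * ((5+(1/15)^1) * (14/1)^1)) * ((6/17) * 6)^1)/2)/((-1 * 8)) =-504/85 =-5.93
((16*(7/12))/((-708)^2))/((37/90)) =35/772782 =0.00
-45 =-45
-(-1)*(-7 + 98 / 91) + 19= 13.08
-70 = -70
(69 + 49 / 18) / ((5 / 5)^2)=1291 / 18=71.72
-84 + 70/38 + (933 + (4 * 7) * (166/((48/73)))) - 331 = 865109/114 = 7588.68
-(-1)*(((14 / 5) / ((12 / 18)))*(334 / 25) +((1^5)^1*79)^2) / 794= 787139 / 99250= 7.93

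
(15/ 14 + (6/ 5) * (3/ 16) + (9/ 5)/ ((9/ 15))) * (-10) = -1203/ 28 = -42.96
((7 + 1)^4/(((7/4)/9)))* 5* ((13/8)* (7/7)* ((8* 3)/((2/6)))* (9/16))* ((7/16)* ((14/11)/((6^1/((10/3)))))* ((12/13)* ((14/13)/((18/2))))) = 33868800/143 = 236844.76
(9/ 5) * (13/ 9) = 13/ 5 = 2.60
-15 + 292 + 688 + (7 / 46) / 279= 12384817 / 12834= 965.00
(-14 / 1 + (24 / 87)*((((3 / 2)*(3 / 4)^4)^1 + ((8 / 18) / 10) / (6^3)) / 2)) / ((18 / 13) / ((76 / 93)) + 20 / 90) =-15522899509 / 2135021760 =-7.27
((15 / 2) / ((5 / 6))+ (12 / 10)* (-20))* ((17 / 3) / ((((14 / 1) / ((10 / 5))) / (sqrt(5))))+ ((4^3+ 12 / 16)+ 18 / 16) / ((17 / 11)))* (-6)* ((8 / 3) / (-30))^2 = 544* sqrt(5) / 945+ 1364 / 45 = 31.60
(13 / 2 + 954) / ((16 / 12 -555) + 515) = -5763 / 232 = -24.84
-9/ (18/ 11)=-11/ 2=-5.50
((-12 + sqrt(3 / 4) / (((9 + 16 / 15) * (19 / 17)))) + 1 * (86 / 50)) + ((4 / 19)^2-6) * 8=-522777 / 9025 + 255 * sqrt(3) / 5738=-57.85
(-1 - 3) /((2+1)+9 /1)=-1 /3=-0.33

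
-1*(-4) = 4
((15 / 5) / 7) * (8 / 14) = 12 / 49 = 0.24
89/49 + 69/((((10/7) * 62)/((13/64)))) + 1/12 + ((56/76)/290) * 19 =2.11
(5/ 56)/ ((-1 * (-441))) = 5/ 24696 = 0.00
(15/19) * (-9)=-135/19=-7.11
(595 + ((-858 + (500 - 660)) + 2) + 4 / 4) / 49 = -60 / 7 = -8.57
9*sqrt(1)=9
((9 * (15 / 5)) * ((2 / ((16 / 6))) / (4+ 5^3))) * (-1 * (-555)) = 14985 / 172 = 87.12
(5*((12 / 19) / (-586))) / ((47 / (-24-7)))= 930 / 261649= 0.00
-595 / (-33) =595 / 33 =18.03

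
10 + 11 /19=201 /19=10.58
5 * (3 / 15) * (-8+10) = 2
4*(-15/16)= -15/4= -3.75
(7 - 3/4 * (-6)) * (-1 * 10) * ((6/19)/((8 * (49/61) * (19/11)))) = -231495/70756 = -3.27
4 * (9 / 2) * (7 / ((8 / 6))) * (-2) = -189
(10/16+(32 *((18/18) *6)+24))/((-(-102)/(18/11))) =5199/1496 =3.48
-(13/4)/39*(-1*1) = 1/12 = 0.08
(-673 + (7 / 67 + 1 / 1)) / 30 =-45017 / 2010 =-22.40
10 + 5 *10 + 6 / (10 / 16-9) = 3972 / 67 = 59.28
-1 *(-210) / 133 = 30 / 19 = 1.58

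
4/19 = 0.21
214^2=45796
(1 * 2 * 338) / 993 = 676 / 993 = 0.68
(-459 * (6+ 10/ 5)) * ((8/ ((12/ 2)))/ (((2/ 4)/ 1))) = -9792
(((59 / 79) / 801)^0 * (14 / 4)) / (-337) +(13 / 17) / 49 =2931 / 561442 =0.01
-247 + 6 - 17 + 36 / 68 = -4377 / 17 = -257.47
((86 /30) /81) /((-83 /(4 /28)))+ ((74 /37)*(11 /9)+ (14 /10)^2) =15545602 /3529575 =4.40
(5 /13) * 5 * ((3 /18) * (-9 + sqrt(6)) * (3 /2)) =-3.15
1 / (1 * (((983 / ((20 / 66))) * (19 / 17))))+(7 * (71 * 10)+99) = 3124232699 / 616341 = 5069.00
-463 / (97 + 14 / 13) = -6019 / 1275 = -4.72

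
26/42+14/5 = 359/105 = 3.42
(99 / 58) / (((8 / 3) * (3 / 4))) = 99 / 116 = 0.85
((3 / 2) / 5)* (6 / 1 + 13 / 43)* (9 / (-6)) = -2439 / 860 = -2.84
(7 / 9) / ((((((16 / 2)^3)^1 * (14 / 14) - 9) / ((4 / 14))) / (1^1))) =2 / 4527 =0.00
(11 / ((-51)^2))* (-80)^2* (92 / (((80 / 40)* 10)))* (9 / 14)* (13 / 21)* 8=16839680 / 42483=396.39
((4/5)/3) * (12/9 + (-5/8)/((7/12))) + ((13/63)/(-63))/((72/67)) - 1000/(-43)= 1432943791/61440120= 23.32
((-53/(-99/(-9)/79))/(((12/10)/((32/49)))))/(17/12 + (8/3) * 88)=-1339840/1526987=-0.88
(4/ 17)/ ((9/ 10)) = 40/ 153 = 0.26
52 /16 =13 /4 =3.25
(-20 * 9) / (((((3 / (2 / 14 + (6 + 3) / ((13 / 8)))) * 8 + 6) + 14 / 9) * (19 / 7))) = -1465695 / 260357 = -5.63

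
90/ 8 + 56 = 269/ 4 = 67.25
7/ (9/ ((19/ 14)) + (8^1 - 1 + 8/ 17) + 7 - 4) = 2261/ 5524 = 0.41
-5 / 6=-0.83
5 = 5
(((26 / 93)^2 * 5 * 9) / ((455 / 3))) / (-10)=-78 / 33635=-0.00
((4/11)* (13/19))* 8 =416/209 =1.99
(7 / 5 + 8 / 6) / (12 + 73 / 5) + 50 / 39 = 7183 / 5187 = 1.38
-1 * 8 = -8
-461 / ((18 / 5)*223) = -2305 / 4014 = -0.57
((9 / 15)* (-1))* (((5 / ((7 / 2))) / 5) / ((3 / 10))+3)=-83 / 35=-2.37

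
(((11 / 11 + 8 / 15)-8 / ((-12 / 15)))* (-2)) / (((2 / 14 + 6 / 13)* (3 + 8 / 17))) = -535262 / 48675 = -11.00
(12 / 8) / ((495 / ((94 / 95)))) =47 / 15675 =0.00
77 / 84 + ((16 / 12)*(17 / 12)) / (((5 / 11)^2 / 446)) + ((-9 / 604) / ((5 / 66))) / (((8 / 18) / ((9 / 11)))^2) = 48765805129 / 11959200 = 4077.68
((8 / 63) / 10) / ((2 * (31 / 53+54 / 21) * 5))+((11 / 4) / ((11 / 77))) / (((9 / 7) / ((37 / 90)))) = 116773897 / 18970200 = 6.16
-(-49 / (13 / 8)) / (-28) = -1.08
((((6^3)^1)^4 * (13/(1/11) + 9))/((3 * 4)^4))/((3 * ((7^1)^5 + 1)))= 664848/2101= 316.44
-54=-54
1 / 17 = 0.06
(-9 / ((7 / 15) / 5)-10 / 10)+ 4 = -654 / 7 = -93.43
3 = 3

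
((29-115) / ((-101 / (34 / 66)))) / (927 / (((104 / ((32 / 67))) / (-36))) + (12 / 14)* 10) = -4456907 / 1470112974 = -0.00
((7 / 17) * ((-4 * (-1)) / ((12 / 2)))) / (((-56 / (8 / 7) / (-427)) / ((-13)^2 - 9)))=19520 / 51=382.75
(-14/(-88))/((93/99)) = 21/124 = 0.17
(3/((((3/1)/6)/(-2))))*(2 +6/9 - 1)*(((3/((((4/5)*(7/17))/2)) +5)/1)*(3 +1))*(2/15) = -5200/21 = -247.62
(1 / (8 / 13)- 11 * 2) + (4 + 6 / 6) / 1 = -123 / 8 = -15.38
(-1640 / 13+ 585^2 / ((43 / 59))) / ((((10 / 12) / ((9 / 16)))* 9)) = 157449633 / 4472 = 35207.88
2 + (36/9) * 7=30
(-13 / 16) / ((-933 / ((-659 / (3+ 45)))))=-8567 / 716544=-0.01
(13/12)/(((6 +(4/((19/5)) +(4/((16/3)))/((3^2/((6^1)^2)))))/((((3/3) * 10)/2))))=1235/2292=0.54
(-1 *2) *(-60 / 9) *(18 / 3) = 80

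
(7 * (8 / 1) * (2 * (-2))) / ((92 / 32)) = -77.91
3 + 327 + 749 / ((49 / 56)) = 1186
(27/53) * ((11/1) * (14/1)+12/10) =20952/265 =79.06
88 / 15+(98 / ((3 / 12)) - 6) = 5878 / 15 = 391.87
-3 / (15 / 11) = -11 / 5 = -2.20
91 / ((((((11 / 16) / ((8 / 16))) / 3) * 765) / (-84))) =-20384 / 935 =-21.80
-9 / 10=-0.90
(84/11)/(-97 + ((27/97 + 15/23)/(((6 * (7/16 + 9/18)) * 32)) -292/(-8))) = -803160/6362587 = -0.13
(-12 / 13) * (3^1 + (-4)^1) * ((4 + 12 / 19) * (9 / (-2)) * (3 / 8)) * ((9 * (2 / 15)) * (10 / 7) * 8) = -171072 / 1729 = -98.94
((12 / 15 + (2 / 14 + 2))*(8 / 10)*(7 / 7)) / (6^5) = 103 / 340200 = 0.00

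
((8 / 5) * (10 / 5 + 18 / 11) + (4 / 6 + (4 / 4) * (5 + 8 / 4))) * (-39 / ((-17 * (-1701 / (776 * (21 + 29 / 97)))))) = -95614480 / 318087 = -300.59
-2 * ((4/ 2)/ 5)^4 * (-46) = 1472/ 625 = 2.36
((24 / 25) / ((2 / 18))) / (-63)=-24 / 175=-0.14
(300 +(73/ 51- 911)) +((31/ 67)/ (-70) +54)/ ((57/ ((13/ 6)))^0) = -132888041/ 239190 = -555.58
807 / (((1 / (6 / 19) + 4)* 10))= 2421 / 215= 11.26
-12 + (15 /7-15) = -174 /7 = -24.86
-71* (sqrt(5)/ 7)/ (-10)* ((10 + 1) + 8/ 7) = 1207* sqrt(5)/ 98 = 27.54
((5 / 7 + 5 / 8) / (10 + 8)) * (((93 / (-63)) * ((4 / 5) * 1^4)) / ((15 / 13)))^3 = -261803308 / 3281866875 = -0.08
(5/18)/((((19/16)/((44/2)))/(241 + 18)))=227920/171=1332.87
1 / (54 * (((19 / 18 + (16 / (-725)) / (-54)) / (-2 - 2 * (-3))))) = 2900 / 41341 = 0.07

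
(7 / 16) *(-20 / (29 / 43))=-1505 / 116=-12.97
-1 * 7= -7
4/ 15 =0.27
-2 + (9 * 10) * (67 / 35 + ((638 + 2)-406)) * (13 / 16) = 965957 / 56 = 17249.23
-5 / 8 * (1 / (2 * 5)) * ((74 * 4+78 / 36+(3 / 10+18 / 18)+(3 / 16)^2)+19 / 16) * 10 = -1154647 / 6144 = -187.93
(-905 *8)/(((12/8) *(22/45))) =-108600/11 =-9872.73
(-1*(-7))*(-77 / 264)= -49 / 24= -2.04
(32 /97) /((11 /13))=416 /1067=0.39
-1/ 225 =-0.00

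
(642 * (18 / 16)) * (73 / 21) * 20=351495 / 7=50213.57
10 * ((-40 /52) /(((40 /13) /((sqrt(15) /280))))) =-sqrt(15) /112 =-0.03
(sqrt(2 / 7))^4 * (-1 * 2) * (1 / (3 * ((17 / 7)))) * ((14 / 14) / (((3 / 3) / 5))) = -40 / 357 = -0.11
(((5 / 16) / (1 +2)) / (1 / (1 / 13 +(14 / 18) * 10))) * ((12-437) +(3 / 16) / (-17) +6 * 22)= -366216905 / 1527552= -239.74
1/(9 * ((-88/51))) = -17/264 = -0.06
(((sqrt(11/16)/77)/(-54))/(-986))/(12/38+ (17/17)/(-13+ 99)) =817 * sqrt(11)/4386773160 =0.00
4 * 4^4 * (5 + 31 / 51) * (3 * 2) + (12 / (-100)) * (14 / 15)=73215762 / 2125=34454.48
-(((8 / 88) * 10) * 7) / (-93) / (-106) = -35 / 54219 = -0.00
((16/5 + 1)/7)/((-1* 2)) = -0.30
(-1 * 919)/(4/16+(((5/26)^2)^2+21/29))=-12178867376/12927697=-942.08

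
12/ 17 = 0.71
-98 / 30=-49 / 15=-3.27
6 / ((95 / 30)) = 36 / 19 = 1.89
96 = 96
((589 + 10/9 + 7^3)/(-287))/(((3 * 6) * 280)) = -4199/6509160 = -0.00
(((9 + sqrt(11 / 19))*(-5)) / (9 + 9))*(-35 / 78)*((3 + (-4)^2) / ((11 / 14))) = 1225*sqrt(209) / 7722 + 23275 / 858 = 29.42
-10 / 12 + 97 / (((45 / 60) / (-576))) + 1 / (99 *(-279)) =-4115354069 / 55242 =-74496.83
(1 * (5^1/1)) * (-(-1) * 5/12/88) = 25/1056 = 0.02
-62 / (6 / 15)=-155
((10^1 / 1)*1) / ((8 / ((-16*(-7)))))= 140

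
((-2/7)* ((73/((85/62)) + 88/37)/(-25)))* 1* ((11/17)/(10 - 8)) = 1924362/9356375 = 0.21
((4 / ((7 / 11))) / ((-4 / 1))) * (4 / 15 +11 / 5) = -407 / 105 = -3.88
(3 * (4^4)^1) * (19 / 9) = 1621.33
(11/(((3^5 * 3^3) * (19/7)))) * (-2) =-154/124659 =-0.00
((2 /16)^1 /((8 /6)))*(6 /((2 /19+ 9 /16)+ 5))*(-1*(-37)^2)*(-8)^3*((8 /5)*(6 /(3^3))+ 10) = 6206016512 /8615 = 720373.36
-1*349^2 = -121801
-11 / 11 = -1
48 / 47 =1.02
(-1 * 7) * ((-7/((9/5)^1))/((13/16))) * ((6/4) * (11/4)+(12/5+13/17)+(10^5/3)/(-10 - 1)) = -6647969062/65637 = -101283.87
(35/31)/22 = 35/682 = 0.05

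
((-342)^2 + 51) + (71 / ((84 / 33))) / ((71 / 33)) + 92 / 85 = 278529131 / 2380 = 117029.05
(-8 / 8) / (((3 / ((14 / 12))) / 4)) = -14 / 9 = -1.56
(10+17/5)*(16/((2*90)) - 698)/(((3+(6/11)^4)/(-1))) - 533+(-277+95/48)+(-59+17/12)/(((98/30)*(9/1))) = 17692267564763/7976631600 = 2218.01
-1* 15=-15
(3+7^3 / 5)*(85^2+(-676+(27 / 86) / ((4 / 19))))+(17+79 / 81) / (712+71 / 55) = 1281739495915061 / 2732831460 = 469015.20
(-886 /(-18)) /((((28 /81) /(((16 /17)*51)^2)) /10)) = 22965120 /7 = 3280731.43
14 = 14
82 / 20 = 4.10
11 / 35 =0.31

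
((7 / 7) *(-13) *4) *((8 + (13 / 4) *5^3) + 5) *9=-196209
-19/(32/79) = -1501/32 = -46.91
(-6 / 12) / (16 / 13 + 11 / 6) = -39 / 239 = -0.16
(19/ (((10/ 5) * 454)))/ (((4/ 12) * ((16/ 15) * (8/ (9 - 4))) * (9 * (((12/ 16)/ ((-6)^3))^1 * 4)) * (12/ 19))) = -27075/ 58112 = -0.47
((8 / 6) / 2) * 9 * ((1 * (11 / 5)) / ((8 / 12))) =99 / 5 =19.80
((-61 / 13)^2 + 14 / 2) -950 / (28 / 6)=-206497 / 1183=-174.55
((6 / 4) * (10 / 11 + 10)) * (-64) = -11520 / 11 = -1047.27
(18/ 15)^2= 36/ 25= 1.44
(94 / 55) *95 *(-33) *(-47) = 251826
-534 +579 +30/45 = 137/3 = 45.67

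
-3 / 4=-0.75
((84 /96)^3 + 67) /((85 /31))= 24.68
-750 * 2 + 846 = -654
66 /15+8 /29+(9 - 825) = -117642 /145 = -811.32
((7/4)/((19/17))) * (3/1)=357/76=4.70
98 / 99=0.99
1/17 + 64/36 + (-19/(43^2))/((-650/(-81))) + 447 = 82533207733/183883050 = 448.84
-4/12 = -1/3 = -0.33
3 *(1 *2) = 6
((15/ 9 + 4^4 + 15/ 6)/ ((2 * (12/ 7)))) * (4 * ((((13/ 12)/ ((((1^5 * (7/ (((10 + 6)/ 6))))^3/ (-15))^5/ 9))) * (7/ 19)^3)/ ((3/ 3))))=-19921776305766400000/ 343221910888441977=-58.04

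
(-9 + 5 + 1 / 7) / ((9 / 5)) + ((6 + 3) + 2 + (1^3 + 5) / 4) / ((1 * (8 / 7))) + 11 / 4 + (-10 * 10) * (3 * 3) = -99507 / 112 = -888.46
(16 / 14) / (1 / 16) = 128 / 7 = 18.29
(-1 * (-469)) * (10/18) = 260.56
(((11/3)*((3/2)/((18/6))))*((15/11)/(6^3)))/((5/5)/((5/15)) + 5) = 5/3456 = 0.00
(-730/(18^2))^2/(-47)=-133225/1233468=-0.11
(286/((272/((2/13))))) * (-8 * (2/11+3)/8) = -35/68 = -0.51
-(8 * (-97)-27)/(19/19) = 803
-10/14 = -5/7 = -0.71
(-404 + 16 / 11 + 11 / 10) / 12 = -44159 / 1320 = -33.45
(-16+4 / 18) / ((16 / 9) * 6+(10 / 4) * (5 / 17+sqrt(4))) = -4828 / 5019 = -0.96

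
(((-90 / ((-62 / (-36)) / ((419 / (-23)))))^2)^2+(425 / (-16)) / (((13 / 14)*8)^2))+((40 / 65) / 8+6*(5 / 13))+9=9184231454353366068149546759 / 11181106633525504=821406302200.47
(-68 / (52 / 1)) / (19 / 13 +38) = -17 / 513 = -0.03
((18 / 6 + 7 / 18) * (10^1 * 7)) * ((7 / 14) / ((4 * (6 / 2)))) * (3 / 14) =305 / 144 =2.12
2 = 2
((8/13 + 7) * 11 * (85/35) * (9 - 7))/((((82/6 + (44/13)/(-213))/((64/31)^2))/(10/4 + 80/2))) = 1372888535040/254273873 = 5399.25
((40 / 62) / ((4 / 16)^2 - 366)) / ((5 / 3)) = -192 / 181505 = -0.00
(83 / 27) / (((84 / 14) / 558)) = 285.89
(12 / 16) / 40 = 3 / 160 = 0.02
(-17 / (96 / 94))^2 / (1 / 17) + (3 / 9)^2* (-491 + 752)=10919633 / 2304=4739.42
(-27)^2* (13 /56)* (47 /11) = 445419 /616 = 723.08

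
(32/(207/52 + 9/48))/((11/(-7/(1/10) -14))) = -186368/3179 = -58.62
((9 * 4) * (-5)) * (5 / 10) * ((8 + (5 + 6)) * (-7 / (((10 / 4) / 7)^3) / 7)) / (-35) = -134064 / 125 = -1072.51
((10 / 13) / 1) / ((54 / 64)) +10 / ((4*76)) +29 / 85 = 1.29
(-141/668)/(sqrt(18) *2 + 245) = -34545/40048604 + 423 *sqrt(2)/20024302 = -0.00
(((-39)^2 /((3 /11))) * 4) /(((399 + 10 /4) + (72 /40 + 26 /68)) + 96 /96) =24310 /441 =55.12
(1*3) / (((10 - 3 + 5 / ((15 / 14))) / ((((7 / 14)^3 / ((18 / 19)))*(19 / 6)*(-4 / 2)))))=-361 / 1680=-0.21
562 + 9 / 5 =563.80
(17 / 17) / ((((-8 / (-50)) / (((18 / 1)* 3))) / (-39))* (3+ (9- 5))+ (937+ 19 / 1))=26325 / 25166686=0.00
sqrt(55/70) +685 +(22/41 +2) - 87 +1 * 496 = sqrt(154)/14 +44958/41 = 1097.42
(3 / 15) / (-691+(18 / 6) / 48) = -16 / 55275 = -0.00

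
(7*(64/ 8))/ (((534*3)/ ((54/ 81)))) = 56/ 2403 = 0.02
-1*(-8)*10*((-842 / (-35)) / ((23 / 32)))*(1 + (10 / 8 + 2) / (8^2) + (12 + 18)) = 13386116 / 161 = 83143.58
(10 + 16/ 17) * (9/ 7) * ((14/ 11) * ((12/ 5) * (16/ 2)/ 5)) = 321408/ 4675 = 68.75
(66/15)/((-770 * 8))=-1/1400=-0.00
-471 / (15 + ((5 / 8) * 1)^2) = -30144 / 985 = -30.60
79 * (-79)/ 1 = -6241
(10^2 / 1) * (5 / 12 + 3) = 1025 / 3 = 341.67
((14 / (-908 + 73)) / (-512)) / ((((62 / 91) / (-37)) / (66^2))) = -25666641 / 3313280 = -7.75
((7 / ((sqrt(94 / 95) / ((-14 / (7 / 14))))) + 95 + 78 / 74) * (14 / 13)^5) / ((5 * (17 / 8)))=15291411968 / 1167716485 - 421654016 * sqrt(8930) / 1483315535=-13.77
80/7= 11.43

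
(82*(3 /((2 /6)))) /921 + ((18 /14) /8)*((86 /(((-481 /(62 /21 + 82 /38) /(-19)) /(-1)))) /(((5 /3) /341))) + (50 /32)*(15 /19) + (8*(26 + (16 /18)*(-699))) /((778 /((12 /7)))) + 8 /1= -2444182056147639 /4278314644240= -571.30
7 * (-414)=-2898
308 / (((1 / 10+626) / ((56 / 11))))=15680 / 6261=2.50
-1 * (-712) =712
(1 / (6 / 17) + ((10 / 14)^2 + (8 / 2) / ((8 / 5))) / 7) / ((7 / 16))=53728 / 7203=7.46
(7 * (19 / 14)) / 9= 19 / 18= 1.06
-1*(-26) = 26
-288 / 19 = -15.16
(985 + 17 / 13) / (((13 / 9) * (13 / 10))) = 1153980 / 2197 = 525.25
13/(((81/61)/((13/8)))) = 10309/648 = 15.91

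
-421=-421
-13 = -13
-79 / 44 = -1.80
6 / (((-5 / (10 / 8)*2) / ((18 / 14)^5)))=-177147 / 67228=-2.64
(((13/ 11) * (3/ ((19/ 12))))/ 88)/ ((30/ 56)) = 546/ 11495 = 0.05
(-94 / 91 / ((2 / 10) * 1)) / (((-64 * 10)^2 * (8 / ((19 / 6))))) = -893 / 178913280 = -0.00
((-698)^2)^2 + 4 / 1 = 237367737620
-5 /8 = -0.62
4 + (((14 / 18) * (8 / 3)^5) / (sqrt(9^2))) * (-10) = -2215028 / 19683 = -112.54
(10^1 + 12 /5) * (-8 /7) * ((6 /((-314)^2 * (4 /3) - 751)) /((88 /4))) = -4464 /150970435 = -0.00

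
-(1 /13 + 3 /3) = -14 /13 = -1.08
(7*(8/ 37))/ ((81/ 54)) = 112/ 111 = 1.01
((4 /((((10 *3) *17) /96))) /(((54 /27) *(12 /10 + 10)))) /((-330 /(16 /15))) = -32 /294525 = -0.00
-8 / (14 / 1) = -4 / 7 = -0.57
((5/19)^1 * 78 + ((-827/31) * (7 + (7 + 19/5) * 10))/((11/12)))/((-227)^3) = 0.00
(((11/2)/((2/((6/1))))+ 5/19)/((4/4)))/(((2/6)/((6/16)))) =5733/304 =18.86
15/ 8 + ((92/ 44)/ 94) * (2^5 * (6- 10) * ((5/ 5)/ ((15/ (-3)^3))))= 144759/ 20680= 7.00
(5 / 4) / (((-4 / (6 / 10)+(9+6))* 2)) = 3 / 40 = 0.08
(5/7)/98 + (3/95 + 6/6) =67703/65170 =1.04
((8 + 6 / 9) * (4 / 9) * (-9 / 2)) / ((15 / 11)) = -572 / 45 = -12.71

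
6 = 6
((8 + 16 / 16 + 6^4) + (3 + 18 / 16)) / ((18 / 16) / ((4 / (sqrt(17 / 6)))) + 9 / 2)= 446848 / 1519 - 13964*sqrt(102) / 4557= 263.22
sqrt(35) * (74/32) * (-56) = -259 * sqrt(35)/2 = -766.13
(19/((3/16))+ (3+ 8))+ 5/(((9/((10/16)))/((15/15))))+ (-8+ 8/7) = 53335/504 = 105.82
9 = 9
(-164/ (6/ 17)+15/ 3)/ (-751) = 1379/ 2253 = 0.61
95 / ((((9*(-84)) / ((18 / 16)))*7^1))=-95 / 4704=-0.02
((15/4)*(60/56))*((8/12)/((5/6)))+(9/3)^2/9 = 59/14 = 4.21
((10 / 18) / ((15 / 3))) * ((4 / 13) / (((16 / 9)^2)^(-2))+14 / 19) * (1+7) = 49398704 / 14585103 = 3.39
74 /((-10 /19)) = -703 /5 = -140.60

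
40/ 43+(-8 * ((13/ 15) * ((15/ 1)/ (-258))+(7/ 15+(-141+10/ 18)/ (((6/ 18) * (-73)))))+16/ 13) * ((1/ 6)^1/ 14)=4570367/ 12854205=0.36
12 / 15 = 4 / 5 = 0.80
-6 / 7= -0.86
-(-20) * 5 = 100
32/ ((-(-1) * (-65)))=-32/ 65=-0.49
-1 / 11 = -0.09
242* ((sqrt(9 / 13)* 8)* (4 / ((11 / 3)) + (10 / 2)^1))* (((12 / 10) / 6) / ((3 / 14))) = 165088* sqrt(13) / 65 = 9157.43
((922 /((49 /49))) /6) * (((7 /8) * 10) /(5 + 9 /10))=80675 /354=227.90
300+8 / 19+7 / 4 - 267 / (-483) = 302.72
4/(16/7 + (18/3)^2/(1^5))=0.10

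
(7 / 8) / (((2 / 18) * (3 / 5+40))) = 45 / 232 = 0.19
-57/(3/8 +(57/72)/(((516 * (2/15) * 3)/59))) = -1411776/14893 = -94.79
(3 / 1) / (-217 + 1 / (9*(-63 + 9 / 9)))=-1674 / 121087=-0.01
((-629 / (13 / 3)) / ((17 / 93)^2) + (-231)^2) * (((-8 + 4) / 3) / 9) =-4814552 / 663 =-7261.77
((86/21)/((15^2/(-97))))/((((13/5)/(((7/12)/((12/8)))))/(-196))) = 817516/15795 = 51.76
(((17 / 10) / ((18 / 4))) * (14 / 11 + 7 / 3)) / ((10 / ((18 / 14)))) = 289 / 1650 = 0.18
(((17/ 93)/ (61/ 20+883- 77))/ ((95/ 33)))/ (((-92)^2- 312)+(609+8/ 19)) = 68/ 7591061667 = 0.00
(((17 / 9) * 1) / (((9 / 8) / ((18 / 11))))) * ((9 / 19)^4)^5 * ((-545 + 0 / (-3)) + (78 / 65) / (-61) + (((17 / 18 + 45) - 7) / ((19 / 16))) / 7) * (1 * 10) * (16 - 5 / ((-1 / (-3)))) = -16107229943227289200200794208 / 3354642001271773947049633900043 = -0.00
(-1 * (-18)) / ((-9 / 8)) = -16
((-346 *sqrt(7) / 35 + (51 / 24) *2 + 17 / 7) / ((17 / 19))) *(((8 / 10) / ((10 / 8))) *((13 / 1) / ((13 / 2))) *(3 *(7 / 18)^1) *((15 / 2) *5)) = 418 - 52592 *sqrt(7) / 85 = -1219.00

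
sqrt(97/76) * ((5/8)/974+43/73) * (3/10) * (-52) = -13081419 * sqrt(1843)/54037520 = -10.39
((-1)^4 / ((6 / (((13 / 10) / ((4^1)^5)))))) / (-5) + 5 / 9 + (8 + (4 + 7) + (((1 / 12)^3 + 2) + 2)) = 65127883 / 2764800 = 23.56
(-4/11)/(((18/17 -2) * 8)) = 17/352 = 0.05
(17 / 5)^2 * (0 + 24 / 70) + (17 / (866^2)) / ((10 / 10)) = 2600862283 / 656211500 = 3.96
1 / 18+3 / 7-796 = -100235 / 126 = -795.52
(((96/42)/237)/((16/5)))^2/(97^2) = 25/25896211929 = 0.00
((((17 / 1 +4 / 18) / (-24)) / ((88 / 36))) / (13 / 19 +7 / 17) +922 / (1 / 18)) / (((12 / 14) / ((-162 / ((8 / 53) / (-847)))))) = 265839487377387 / 15104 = 17600601653.69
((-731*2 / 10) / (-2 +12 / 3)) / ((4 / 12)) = -2193 / 10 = -219.30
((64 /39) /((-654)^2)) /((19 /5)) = 80 /79234389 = 0.00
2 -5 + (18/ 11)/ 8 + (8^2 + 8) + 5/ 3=70.87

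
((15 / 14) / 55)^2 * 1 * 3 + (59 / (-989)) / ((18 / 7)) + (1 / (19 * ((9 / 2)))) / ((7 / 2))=-75080585 / 4010826204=-0.02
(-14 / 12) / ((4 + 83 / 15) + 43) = -35 / 1576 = -0.02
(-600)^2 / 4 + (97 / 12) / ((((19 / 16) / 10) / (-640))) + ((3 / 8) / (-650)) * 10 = 1376335829 / 29640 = 46435.08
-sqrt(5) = -2.24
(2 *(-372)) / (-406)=372 / 203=1.83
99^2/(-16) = -9801/16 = -612.56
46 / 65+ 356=23186 / 65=356.71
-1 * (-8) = 8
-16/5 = -3.20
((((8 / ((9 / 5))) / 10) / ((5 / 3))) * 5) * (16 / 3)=64 / 9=7.11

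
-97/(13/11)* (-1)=1067/13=82.08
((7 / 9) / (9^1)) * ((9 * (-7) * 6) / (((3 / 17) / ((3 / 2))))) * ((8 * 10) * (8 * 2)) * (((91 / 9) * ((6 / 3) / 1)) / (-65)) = 2985472 / 27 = 110573.04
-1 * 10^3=-1000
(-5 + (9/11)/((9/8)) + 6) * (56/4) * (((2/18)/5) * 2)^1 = 532/495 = 1.07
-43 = -43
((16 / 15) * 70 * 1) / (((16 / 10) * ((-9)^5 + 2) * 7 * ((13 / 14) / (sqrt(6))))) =-280 * sqrt(6) / 2302833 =-0.00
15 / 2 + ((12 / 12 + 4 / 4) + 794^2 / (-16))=-157571 / 4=-39392.75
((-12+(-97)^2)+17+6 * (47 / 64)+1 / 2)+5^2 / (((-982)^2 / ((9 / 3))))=72663019405 / 7714592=9418.91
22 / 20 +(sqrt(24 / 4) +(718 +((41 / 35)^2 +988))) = sqrt(6) +4185757 / 2450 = 1710.92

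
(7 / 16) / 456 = 7 / 7296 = 0.00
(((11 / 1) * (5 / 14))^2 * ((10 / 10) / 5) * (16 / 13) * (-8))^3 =-28073.58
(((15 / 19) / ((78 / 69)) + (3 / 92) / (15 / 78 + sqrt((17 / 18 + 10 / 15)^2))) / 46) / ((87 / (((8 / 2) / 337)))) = 1145089 / 538881128578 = 0.00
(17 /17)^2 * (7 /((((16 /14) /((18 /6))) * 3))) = 6.12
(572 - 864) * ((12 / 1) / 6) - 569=-1153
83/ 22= 3.77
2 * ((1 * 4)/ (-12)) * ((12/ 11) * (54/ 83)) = -432/ 913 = -0.47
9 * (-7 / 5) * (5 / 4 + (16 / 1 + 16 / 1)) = -8379 / 20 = -418.95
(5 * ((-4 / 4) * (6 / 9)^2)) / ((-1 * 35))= 4 / 63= 0.06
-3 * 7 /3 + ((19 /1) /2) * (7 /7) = 5 /2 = 2.50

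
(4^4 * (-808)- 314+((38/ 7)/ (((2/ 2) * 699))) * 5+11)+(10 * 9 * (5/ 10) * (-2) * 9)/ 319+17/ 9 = -970008342998/ 4682601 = -207151.61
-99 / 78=-1.27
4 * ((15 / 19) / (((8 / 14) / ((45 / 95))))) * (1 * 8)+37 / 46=361117 / 16606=21.75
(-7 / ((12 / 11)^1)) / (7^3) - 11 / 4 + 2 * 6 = 1357 / 147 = 9.23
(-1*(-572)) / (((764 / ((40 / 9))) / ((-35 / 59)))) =-200200 / 101421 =-1.97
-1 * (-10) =10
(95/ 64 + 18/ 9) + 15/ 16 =4.42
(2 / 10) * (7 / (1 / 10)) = 14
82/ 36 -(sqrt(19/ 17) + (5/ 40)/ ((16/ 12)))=629/ 288 -sqrt(323)/ 17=1.13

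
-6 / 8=-3 / 4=-0.75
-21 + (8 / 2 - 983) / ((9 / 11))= -10958 / 9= -1217.56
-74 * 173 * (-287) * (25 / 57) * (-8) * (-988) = 12737136533.33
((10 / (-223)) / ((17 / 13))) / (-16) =65 / 30328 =0.00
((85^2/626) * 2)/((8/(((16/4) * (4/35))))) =2890/2191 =1.32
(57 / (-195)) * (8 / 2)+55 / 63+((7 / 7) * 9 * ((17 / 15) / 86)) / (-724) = -75568001 / 254971080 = -0.30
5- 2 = 3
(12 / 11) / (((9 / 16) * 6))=32 / 99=0.32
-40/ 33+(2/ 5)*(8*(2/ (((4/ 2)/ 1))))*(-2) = -1256/ 165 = -7.61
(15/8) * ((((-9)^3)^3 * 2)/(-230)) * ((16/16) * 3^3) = 31381059609/184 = 170549237.01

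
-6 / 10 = -3 / 5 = -0.60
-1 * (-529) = 529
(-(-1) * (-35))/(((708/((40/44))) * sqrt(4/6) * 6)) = -175 * sqrt(6)/46728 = -0.01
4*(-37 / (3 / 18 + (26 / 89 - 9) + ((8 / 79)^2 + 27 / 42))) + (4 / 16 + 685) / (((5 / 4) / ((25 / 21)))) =671.38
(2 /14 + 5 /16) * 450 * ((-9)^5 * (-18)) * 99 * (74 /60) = 1489201312995 /56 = 26592880589.20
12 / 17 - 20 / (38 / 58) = -9632 / 323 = -29.82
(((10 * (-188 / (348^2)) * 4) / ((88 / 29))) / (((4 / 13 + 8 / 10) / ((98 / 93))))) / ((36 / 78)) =-9730175 / 230690592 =-0.04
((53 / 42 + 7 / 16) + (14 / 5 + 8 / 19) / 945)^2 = 73858389361 / 25472160000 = 2.90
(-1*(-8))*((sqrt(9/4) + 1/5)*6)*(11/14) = 2244/35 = 64.11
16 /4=4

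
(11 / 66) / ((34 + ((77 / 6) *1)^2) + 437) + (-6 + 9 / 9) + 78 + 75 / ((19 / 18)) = 144.05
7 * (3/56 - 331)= -18533/8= -2316.62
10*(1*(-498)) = -4980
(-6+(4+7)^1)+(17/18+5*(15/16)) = 1531/144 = 10.63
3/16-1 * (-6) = 99/16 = 6.19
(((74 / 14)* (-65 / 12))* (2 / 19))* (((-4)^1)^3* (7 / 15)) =90.01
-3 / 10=-0.30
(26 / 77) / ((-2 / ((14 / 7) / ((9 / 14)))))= -52 / 99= -0.53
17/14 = 1.21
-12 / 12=-1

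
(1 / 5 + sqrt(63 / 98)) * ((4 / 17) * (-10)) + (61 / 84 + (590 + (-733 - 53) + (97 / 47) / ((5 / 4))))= -65133841 / 335580 - 60 * sqrt(14) / 119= -195.98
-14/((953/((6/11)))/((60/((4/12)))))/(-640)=189/83864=0.00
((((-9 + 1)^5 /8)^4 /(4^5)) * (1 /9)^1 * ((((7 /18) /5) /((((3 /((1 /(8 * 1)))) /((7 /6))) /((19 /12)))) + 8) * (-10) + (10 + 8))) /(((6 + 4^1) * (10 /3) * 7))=-207265458028544 /25515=-8123278778.31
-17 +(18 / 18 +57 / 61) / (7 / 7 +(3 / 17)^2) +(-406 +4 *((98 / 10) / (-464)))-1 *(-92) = -1735462001 / 5271620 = -329.21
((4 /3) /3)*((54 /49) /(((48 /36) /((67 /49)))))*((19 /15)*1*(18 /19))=7236 /12005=0.60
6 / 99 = 2 / 33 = 0.06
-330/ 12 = -55/ 2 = -27.50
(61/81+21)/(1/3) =1762/27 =65.26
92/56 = 23/14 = 1.64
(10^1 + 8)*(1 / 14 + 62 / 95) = 13.03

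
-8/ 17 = -0.47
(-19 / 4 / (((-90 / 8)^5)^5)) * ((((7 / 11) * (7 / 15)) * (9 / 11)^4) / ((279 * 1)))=262053203317620736 / 21978684495067995575077485416829586029052734375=0.00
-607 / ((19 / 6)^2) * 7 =-152964 / 361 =-423.72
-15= -15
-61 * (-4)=244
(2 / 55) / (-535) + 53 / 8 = 1559509 / 235400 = 6.62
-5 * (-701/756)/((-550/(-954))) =37153/4620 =8.04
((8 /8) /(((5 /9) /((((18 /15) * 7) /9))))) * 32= 1344 /25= 53.76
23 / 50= 0.46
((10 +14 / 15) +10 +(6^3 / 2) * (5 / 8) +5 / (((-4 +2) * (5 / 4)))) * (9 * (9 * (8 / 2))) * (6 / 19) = 840132 / 95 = 8843.49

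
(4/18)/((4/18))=1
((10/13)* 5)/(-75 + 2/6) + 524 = 762869/1456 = 523.95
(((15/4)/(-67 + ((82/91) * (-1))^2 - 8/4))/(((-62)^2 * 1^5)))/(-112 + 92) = 24843/34729156160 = 0.00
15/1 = 15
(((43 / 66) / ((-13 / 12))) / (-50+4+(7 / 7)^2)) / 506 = 43 / 1628055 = 0.00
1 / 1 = 1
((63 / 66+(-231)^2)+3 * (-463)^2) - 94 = 15320249 / 22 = 696374.95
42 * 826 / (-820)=-8673 / 205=-42.31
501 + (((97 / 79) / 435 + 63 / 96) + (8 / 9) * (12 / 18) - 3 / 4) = 4963422161 / 9897120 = 501.50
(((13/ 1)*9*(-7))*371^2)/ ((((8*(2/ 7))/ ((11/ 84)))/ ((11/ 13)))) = -349745781/ 64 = -5464777.83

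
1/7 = 0.14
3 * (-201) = -603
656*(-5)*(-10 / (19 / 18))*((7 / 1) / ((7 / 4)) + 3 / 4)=147600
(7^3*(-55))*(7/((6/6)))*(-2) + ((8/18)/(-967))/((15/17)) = 34478239882/130545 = 264110.00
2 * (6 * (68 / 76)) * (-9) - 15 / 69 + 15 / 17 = -712936 / 7429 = -95.97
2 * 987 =1974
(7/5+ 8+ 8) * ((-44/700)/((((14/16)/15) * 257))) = -22968/314825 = -0.07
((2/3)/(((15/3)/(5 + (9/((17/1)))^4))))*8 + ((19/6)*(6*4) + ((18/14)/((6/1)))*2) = 717762617/8769705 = 81.85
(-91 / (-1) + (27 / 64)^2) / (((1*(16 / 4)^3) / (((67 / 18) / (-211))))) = -0.03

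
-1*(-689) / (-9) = -76.56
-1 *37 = -37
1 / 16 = 0.06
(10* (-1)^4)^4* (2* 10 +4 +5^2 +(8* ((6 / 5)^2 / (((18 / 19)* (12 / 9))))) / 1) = 581200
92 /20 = 23 /5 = 4.60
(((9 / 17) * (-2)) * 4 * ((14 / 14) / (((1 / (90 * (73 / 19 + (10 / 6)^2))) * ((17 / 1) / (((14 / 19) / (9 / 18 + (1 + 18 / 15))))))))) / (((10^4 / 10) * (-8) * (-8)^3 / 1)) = -1981 / 200311680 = -0.00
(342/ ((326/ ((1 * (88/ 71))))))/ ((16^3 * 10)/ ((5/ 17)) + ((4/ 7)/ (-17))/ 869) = 0.00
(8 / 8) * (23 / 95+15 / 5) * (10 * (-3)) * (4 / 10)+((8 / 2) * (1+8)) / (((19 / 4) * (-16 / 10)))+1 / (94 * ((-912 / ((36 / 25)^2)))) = -48715527 / 1116250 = -43.64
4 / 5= 0.80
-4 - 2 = -6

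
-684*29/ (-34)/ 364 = 4959/ 3094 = 1.60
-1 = -1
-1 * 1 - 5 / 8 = -13 / 8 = -1.62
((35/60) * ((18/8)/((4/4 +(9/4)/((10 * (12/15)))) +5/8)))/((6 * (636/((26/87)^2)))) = 1183/73411731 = 0.00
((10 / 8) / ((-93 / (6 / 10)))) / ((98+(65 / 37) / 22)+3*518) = -407 / 83377166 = -0.00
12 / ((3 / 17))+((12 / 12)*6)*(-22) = -64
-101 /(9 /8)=-808 /9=-89.78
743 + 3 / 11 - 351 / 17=135131 / 187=722.63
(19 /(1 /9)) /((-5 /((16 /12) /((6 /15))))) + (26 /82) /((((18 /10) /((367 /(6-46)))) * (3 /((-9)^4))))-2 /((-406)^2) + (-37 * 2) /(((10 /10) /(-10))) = -39314416389 /13516552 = -2908.61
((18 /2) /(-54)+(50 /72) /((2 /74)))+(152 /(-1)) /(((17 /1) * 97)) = 1509959 /59364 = 25.44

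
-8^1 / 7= -8 / 7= -1.14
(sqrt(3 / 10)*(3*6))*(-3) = -27*sqrt(30) / 5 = -29.58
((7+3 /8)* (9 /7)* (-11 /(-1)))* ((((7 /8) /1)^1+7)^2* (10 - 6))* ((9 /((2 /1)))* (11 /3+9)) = 188775279 /128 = 1474806.87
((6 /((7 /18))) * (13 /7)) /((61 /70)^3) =9828000 /226981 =43.30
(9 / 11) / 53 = 9 / 583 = 0.02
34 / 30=17 / 15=1.13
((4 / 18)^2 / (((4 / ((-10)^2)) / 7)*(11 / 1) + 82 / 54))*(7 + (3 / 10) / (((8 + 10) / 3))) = 1645 / 7472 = 0.22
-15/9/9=-0.19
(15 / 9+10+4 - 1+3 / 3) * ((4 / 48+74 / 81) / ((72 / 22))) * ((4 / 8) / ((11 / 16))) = 15181 / 4374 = 3.47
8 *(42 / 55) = 336 / 55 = 6.11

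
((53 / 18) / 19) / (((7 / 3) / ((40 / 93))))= 1060 / 37107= 0.03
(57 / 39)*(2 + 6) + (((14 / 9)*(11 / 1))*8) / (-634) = 425648 / 37089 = 11.48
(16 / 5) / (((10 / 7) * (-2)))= -28 / 25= -1.12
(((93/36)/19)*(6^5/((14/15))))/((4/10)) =376650/133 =2831.95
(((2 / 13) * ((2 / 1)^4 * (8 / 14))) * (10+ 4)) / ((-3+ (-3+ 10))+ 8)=64 / 39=1.64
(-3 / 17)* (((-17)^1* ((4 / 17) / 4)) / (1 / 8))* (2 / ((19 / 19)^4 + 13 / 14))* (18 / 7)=64 / 17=3.76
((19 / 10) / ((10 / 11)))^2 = 43681 / 10000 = 4.37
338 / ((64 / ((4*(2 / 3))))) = 169 / 12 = 14.08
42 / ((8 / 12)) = 63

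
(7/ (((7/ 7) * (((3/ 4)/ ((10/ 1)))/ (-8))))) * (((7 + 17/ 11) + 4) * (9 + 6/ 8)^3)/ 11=-95503590/ 121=-789285.87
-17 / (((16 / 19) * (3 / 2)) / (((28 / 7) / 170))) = -19 / 60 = -0.32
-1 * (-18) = 18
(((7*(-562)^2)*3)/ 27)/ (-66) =-1105454/ 297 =-3722.07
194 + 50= 244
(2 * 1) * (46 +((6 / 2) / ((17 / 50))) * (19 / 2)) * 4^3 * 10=2824960 / 17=166174.12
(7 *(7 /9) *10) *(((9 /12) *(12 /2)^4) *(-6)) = -317520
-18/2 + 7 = -2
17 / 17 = 1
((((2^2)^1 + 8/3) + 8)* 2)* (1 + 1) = 176/3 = 58.67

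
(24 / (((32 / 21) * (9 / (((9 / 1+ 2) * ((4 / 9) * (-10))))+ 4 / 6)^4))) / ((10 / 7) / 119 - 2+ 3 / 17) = -38708461440000 / 241452437681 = -160.32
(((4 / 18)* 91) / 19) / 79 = 0.01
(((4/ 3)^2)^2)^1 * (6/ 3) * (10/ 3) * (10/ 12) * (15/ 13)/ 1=64000/ 3159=20.26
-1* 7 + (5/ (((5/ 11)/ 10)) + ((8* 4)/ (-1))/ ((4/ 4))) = 71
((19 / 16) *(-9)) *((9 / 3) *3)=-1539 / 16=-96.19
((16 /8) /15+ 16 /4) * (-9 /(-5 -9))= 93 /35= 2.66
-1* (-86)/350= 43/175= 0.25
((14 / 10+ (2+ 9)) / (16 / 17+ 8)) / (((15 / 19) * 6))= 0.29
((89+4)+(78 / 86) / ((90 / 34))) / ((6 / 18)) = 60206 / 215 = 280.03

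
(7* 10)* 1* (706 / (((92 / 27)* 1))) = 14503.70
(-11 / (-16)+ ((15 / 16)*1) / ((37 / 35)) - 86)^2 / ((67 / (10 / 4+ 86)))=27634129425 / 2935136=9414.94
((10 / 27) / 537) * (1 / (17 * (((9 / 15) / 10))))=500 / 739449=0.00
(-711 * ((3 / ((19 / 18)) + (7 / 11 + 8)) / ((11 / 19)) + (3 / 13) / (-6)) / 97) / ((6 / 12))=-290.09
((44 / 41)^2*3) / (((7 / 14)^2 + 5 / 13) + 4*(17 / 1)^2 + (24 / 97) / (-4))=29295552 / 9806538793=0.00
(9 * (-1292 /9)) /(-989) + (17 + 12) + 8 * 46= 393925 /989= 398.31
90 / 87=30 / 29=1.03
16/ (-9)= -16/ 9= -1.78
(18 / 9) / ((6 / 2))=2 / 3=0.67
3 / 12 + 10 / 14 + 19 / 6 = 347 / 84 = 4.13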